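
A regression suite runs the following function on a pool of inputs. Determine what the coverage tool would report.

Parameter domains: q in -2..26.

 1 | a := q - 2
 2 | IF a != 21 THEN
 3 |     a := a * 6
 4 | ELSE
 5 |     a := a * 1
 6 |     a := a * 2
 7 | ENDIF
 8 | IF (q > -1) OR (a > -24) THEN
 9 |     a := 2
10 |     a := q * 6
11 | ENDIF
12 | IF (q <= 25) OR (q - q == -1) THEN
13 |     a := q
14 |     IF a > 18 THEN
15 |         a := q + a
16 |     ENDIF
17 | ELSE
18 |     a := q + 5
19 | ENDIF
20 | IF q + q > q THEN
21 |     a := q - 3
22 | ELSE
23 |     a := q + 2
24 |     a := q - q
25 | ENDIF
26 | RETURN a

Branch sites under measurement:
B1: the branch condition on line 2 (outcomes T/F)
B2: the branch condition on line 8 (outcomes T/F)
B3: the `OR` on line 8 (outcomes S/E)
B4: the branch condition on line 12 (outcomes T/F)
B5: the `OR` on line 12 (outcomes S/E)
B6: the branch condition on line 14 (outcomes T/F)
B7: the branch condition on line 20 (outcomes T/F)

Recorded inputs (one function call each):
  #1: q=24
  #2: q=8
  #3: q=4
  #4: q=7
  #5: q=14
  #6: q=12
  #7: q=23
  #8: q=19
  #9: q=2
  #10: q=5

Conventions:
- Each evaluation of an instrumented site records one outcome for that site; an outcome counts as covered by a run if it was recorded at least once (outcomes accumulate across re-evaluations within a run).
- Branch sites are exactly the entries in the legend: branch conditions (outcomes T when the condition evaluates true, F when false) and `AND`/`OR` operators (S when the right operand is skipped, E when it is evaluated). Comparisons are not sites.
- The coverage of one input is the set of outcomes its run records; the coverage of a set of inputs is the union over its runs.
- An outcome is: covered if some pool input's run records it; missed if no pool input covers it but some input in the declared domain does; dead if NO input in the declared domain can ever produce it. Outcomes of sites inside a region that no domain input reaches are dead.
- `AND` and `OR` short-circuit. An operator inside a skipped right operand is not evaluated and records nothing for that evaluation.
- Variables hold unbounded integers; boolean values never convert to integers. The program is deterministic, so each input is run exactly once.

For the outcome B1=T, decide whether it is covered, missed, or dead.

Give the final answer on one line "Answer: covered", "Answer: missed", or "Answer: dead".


B1=T is recorded by pool input(s) 1, 2, 3, 4, 5, 6, 8, 9, 10 -> covered
Answer: covered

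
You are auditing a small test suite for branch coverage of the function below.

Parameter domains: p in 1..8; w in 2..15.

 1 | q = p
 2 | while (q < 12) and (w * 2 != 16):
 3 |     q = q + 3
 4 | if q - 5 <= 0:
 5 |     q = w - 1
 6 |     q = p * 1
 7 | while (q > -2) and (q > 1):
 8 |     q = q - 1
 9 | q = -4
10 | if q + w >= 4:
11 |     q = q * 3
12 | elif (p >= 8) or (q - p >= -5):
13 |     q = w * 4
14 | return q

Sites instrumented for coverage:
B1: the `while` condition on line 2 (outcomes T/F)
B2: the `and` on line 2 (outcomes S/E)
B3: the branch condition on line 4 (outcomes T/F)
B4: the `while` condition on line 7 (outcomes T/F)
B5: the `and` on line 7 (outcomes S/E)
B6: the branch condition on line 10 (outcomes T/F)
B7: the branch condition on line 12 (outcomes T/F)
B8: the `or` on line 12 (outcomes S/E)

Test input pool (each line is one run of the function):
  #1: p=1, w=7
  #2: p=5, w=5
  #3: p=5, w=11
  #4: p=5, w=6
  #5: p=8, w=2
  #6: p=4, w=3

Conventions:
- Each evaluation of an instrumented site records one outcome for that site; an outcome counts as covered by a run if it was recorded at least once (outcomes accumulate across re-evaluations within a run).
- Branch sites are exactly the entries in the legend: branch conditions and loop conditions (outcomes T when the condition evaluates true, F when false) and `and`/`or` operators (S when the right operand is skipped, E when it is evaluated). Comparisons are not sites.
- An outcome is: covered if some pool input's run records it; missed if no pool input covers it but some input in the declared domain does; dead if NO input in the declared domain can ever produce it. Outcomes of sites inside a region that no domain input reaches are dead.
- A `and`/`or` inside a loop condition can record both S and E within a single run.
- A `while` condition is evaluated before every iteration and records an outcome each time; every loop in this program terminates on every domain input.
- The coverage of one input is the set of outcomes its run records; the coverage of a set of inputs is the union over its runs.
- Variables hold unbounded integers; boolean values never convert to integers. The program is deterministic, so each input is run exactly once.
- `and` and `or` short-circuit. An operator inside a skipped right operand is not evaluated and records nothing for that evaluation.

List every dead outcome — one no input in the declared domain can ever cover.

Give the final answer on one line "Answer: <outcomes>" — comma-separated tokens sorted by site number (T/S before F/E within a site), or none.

exhaustive pass over the 112-input domain:
  B5=S: never recorded by any domain input -> dead
  reachable outcomes have witnesses, e.g. B1=T (e.g. p=1, w=2), B1=F (e.g. p=1, w=2), B2=S (e.g. p=1, w=2), B2=E (e.g. p=1, w=2)

Answer: B5=S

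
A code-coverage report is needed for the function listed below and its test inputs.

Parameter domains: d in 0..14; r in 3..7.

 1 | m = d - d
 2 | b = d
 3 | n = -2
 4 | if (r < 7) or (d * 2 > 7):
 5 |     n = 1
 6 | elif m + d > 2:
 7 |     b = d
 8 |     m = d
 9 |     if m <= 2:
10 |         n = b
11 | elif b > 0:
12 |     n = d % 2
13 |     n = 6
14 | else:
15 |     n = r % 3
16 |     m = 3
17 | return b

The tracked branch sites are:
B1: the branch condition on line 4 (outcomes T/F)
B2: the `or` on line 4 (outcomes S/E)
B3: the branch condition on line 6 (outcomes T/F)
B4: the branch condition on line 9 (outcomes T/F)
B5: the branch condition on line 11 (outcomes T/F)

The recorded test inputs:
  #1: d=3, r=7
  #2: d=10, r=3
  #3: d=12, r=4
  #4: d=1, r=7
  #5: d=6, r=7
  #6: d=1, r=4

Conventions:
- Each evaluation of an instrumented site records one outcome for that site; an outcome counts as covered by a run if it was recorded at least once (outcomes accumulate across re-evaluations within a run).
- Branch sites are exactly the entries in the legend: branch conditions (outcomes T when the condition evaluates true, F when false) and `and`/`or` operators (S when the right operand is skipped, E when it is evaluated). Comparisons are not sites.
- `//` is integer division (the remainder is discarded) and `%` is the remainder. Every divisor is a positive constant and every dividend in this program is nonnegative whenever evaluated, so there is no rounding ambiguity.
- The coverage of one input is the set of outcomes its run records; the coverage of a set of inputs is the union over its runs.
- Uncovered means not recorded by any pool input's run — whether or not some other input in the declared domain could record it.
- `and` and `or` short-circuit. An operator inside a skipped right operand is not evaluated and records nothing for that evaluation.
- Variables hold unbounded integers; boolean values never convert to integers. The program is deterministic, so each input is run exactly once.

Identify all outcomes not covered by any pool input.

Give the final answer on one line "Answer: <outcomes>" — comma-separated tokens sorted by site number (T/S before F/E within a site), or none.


run #1 (d=3, r=7) runs B2->E, B1->F, B3->T, B4->F; records B1=F, B2=E, B3=T, B4=F
run #2 (d=10, r=3) runs B2->S, B1->T; records B1=T, B2=S
run #3 (d=12, r=4) runs B2->S, B1->T; records B1=T, B2=S
run #4 (d=1, r=7) runs B2->E, B1->F, B3->F, B5->T; records B1=F, B2=E, B3=F, B5=T
run #5 (d=6, r=7) runs B2->E, B1->T; records B1=T, B2=E
run #6 (d=1, r=4) runs B2->S, B1->T; records B1=T, B2=S
union over the pool: B1=T, B1=F, B2=S, B2=E, B3=T, B3=F, B4=F, B5=T
uncovered (2 of 10): B4=T, B5=F
Answer: B4=T, B5=F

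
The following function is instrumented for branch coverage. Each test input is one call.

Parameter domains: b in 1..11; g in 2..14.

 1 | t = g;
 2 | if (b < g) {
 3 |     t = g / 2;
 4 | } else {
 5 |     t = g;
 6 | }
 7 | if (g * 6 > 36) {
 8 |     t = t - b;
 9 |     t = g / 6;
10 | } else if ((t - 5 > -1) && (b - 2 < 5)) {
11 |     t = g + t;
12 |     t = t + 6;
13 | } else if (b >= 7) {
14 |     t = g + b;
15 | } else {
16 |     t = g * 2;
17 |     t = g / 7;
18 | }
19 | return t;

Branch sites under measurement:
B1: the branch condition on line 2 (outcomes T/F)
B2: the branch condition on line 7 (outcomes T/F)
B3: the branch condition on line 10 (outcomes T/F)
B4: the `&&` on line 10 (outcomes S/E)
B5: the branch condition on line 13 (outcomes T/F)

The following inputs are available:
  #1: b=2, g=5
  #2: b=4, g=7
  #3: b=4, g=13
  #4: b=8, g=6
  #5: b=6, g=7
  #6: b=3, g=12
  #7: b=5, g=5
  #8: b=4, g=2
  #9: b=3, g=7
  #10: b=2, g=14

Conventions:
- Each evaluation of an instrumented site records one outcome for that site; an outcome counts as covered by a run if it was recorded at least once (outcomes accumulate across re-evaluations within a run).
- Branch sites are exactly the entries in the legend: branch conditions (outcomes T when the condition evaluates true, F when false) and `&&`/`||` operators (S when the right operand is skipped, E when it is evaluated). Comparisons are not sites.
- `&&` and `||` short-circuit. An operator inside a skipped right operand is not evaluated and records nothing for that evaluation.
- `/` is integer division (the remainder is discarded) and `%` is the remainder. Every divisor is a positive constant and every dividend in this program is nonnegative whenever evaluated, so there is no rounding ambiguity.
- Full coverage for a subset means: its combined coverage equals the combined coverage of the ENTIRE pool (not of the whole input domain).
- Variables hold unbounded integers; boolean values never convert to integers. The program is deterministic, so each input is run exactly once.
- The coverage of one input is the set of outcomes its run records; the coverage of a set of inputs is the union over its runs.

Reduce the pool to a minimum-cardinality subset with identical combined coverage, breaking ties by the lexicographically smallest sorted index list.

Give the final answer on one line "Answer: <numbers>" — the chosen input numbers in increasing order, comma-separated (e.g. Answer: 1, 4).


run #1 (b=2, g=5) runs B1->T, B2->F, B4->S, B3->F, B5->F; records B1=T, B2=F, B3=F, B4=S, B5=F
run #2 (b=4, g=7) runs B1->T, B2->T; records B1=T, B2=T
run #3 (b=4, g=13) runs B1->T, B2->T; records B1=T, B2=T
run #4 (b=8, g=6) runs B1->F, B2->F, B4->E, B3->F, B5->T; records B1=F, B2=F, B3=F, B4=E, B5=T
run #5 (b=6, g=7) runs B1->T, B2->T; records B1=T, B2=T
run #6 (b=3, g=12) runs B1->T, B2->T; records B1=T, B2=T
run #7 (b=5, g=5) runs B1->F, B2->F, B4->E, B3->T; records B1=F, B2=F, B3=T, B4=E
run #8 (b=4, g=2) runs B1->F, B2->F, B4->S, B3->F, B5->F; records B1=F, B2=F, B3=F, B4=S, B5=F
run #9 (b=3, g=7) runs B1->T, B2->T; records B1=T, B2=T
run #10 (b=2, g=14) runs B1->T, B2->T; records B1=T, B2=T
together the pool reaches 10 outcomes: B1=T, B1=F, B2=T, B2=F, B3=T, B3=F, B4=S, B4=E, B5=T, B5=F
every size-1 subset falls short of the 10 outcomes (best: 5/10)
every size-2 subset falls short of the 10 outcomes (best: 8/10)
every size-3 subset falls short of the 10 outcomes (best: 9/10)
the canonical winner is {1, 2, 4, 7}: size 4, full 10-outcome coverage, earliest index list among size-4 covers
Answer: 1, 2, 4, 7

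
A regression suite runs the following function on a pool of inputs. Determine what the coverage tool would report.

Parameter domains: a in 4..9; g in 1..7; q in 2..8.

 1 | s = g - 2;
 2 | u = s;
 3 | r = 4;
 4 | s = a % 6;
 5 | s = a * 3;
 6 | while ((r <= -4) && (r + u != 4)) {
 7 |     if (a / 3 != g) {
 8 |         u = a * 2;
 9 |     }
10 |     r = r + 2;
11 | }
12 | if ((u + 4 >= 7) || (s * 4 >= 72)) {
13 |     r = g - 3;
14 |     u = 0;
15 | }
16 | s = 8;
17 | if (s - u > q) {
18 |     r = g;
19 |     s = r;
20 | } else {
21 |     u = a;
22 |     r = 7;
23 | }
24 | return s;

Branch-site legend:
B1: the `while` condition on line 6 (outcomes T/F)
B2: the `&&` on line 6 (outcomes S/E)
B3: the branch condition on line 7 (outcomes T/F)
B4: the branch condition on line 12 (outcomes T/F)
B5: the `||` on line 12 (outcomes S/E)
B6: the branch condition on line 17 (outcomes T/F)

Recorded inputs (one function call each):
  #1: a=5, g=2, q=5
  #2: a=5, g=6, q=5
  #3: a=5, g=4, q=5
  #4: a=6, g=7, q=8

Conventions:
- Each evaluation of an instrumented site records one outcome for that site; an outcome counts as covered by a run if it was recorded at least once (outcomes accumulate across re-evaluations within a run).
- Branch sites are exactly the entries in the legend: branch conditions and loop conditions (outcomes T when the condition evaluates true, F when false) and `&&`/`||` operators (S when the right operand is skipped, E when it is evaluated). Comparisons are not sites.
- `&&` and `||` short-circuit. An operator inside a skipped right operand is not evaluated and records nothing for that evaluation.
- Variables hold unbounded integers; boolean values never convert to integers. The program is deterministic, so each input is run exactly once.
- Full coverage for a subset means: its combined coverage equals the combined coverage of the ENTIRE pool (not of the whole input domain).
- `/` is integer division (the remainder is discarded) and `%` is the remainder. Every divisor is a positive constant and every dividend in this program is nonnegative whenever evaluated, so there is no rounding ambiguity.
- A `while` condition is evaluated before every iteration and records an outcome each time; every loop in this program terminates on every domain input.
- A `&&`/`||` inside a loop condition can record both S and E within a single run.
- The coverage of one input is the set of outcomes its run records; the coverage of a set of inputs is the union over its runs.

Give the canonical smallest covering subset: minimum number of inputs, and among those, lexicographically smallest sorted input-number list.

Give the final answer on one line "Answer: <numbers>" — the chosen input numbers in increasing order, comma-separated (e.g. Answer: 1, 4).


test 1 (a=5, g=2, q=5) fires B2->S, B1->F, B5->E, B4->F, B6->T; hits B1=F, B2=S, B4=F, B5=E, B6=T
test 2 (a=5, g=6, q=5) fires B2->S, B1->F, B5->S, B4->T, B6->T; hits B1=F, B2=S, B4=T, B5=S, B6=T
test 3 (a=5, g=4, q=5) fires B2->S, B1->F, B5->E, B4->F, B6->T; hits B1=F, B2=S, B4=F, B5=E, B6=T
test 4 (a=6, g=7, q=8) fires B2->S, B1->F, B5->S, B4->T, B6->F; hits B1=F, B2=S, B4=T, B5=S, B6=F
union over all inputs: B1=F, B2=S, B4=T, B4=F, B5=S, B5=E, B6=T, B6=F (8 outcomes)
size 1 is not enough: best union over all size-1 subsets is 5/8
at size 2, {1, 4} reaches all 8 outcomes; every lexicographically earlier size-2 subset fails
Answer: 1, 4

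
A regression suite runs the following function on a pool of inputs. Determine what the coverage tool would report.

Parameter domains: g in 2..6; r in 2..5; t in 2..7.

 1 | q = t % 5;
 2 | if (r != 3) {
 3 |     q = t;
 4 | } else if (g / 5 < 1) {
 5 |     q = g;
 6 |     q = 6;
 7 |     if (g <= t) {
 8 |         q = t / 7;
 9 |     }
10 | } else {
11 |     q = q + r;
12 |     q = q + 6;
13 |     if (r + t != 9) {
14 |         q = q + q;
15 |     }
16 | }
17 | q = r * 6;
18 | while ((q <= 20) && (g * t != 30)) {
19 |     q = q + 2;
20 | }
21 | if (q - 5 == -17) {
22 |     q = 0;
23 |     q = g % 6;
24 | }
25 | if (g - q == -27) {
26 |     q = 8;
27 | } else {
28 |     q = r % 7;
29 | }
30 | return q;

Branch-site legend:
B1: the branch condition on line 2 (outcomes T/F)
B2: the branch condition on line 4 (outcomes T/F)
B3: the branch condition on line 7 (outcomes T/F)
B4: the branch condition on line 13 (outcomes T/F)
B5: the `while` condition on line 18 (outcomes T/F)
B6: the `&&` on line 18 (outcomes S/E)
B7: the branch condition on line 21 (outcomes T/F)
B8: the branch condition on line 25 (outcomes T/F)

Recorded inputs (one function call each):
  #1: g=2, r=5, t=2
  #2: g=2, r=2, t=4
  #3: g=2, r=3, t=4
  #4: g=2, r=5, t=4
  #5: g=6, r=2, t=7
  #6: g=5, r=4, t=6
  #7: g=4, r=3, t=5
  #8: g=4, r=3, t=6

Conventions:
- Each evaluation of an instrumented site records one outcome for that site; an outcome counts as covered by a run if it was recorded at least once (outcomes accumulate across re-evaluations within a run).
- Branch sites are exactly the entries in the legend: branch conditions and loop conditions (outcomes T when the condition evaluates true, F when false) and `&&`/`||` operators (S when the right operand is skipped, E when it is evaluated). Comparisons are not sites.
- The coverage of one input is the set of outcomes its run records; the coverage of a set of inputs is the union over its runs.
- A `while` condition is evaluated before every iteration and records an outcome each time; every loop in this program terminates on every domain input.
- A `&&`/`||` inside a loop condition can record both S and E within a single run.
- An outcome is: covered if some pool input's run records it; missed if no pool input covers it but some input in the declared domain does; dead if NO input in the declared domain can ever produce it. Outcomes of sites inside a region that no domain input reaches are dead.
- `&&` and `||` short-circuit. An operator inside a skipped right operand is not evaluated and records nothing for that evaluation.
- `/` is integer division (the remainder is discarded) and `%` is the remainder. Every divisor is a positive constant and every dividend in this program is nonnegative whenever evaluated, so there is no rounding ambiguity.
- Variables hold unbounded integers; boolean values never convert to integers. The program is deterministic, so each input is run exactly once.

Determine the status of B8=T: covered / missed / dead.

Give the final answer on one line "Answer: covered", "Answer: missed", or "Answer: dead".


no pool input records B8=T
but domain input (g=3, r=5, t=2) does record it -> reachable, so missed
Answer: missed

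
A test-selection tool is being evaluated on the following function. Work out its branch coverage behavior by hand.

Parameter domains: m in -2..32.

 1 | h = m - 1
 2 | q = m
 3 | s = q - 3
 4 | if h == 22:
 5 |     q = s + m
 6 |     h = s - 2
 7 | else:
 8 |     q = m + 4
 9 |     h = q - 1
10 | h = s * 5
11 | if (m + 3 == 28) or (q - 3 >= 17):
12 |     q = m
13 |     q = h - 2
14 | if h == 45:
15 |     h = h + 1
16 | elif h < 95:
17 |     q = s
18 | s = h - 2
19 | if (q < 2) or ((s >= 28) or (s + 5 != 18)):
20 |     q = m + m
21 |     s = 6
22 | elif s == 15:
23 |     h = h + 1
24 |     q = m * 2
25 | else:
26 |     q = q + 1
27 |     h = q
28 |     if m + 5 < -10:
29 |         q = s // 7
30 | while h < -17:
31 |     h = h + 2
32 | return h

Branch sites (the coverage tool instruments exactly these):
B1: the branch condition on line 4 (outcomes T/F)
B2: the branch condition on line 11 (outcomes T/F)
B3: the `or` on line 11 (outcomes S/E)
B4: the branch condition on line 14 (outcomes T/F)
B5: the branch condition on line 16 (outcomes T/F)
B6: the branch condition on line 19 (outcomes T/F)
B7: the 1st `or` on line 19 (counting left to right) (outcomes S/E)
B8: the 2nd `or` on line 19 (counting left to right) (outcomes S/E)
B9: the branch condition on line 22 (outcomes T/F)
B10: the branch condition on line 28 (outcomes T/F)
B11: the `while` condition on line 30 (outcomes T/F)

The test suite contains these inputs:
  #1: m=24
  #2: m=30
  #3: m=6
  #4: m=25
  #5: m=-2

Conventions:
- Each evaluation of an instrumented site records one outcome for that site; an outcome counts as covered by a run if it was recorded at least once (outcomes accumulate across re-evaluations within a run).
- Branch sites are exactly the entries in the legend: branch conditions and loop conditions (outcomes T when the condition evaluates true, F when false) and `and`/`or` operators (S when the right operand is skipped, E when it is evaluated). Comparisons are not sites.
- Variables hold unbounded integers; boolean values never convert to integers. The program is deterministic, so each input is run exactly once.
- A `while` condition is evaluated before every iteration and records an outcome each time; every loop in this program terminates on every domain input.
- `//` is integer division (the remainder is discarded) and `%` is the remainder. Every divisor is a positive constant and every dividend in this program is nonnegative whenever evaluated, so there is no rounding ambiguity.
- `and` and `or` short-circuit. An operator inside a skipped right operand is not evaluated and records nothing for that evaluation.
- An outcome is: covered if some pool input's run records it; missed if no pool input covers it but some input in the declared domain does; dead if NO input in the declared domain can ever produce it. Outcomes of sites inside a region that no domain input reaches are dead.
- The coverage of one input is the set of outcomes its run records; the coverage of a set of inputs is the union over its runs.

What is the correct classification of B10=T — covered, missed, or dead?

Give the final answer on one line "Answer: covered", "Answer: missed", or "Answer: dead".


no pool input records B10=T
checking all 35 inputs in the declared domain: B10=T is never recorded -> dead
Answer: dead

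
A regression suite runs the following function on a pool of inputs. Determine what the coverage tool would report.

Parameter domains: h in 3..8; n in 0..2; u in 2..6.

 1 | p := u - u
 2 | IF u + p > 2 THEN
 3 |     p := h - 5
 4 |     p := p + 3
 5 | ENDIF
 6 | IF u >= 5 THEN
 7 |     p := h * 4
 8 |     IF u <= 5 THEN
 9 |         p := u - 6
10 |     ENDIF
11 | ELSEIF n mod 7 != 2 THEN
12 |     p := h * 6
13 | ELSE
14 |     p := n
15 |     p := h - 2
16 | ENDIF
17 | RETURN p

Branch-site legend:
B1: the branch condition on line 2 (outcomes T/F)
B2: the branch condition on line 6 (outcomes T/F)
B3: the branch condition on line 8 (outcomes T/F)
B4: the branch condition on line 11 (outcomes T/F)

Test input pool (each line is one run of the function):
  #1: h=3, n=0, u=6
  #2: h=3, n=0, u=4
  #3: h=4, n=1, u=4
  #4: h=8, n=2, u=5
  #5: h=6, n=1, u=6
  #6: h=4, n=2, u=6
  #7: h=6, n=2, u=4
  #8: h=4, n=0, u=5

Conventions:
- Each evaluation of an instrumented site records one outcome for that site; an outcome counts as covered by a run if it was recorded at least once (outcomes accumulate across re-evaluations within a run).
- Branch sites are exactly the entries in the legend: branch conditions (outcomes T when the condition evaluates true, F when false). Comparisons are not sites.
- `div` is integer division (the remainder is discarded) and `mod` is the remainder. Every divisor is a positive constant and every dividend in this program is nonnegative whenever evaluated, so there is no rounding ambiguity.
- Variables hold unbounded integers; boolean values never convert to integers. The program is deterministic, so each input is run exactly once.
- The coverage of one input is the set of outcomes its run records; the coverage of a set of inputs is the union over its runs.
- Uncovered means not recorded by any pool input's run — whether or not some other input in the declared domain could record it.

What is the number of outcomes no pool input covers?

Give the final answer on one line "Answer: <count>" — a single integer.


input #1, h=3, n=0, u=6: outcomes B1=T, B2=T, B3=F
input #2, h=3, n=0, u=4: outcomes B1=T, B2=F, B4=T
input #3, h=4, n=1, u=4: outcomes B1=T, B2=F, B4=T
input #4, h=8, n=2, u=5: outcomes B1=T, B2=T, B3=T
input #5, h=6, n=1, u=6: outcomes B1=T, B2=T, B3=F
input #6, h=4, n=2, u=6: outcomes B1=T, B2=T, B3=F
input #7, h=6, n=2, u=4: outcomes B1=T, B2=F, B4=F
input #8, h=4, n=0, u=5: outcomes B1=T, B2=T, B3=T
union over the pool: B1=T, B2=T, B2=F, B3=T, B3=F, B4=T, B4=F
uncovered (1 of 8): B1=F
Answer: 1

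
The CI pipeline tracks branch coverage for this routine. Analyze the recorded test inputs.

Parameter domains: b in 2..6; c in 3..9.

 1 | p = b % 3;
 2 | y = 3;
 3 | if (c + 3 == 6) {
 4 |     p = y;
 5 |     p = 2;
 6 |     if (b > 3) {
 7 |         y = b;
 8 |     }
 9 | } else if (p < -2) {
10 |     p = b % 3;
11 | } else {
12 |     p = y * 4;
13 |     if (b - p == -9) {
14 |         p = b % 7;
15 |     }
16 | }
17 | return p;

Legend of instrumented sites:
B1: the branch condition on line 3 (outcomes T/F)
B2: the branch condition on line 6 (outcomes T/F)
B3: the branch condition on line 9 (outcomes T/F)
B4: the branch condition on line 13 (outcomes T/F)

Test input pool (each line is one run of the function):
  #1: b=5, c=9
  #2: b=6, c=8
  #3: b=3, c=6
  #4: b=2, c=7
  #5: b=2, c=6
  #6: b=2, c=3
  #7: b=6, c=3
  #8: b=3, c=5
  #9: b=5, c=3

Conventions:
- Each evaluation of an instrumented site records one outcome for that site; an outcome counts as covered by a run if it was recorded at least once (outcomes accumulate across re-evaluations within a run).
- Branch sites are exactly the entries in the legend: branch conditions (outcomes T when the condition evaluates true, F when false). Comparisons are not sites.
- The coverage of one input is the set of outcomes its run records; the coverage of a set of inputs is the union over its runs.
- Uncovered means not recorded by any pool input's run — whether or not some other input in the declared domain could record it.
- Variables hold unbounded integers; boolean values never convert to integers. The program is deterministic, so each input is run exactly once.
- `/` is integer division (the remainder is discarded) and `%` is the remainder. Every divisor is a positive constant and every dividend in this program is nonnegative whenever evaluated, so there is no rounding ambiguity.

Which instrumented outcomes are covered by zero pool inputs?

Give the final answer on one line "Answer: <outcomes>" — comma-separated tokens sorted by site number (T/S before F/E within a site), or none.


input #1 (b=5, c=9): events B1->F, B3->F, B4->F; covers B1=F, B3=F, B4=F
input #2 (b=6, c=8): events B1->F, B3->F, B4->F; covers B1=F, B3=F, B4=F
input #3 (b=3, c=6): events B1->F, B3->F, B4->T; covers B1=F, B3=F, B4=T
input #4 (b=2, c=7): events B1->F, B3->F, B4->F; covers B1=F, B3=F, B4=F
input #5 (b=2, c=6): events B1->F, B3->F, B4->F; covers B1=F, B3=F, B4=F
input #6 (b=2, c=3): events B1->T, B2->F; covers B1=T, B2=F
input #7 (b=6, c=3): events B1->T, B2->T; covers B1=T, B2=T
input #8 (b=3, c=5): events B1->F, B3->F, B4->T; covers B1=F, B3=F, B4=T
input #9 (b=5, c=3): events B1->T, B2->T; covers B1=T, B2=T
union over the pool: B1=T, B1=F, B2=T, B2=F, B3=F, B4=T, B4=F
uncovered (1 of 8): B3=T
Answer: B3=T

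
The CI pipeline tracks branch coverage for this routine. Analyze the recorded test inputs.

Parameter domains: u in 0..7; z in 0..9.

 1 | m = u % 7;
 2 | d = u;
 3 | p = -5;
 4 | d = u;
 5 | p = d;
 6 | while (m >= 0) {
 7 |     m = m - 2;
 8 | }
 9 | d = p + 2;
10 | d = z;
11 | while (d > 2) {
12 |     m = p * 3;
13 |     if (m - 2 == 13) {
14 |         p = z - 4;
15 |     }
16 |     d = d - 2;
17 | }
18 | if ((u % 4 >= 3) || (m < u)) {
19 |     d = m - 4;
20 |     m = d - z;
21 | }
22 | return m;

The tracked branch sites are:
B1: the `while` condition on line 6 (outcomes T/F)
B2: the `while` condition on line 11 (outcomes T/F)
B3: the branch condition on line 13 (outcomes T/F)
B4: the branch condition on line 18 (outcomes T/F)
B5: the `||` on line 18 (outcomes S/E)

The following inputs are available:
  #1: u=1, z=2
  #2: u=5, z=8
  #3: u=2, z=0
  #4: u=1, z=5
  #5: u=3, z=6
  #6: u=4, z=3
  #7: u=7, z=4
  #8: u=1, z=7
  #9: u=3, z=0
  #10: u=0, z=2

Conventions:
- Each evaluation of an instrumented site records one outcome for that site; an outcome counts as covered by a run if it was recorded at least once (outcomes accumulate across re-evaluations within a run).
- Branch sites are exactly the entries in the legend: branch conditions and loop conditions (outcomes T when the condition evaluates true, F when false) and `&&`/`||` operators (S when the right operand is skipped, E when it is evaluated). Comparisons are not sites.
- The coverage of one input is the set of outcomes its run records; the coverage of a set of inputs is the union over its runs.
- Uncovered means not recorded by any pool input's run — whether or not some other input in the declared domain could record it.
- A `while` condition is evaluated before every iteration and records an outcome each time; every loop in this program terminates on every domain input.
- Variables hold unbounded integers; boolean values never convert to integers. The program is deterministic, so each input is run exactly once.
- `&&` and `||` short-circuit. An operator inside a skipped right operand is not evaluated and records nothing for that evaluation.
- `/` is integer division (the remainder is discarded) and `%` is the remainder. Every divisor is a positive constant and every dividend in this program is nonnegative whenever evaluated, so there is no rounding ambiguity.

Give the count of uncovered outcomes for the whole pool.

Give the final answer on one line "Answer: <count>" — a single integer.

input #1 (u=1, z=2): events B1->T, B1->F, B2->F, B5->E, B4->T; covers B1=T, B1=F, B2=F, B4=T, B5=E
input #2 (u=5, z=8): events B1->T, B1->T, B1->T, B1->F, B2->T, B3->T, B2->T, B3->F, B2->T, B3->F, B2->F, B5->E, B4->F; covers B1=T, B1=F, B2=T, B2=F, B3=T, B3=F, B4=F, B5=E
input #3 (u=2, z=0): events B1->T, B1->T, B1->F, B2->F, B5->E, B4->T; covers B1=T, B1=F, B2=F, B4=T, B5=E
input #4 (u=1, z=5): events B1->T, B1->F, B2->T, B3->F, B2->T, B3->F, B2->F, B5->E, B4->F; covers B1=T, B1=F, B2=T, B2=F, B3=F, B4=F, B5=E
input #5 (u=3, z=6): events B1->T, B1->T, B1->F, B2->T, B3->F, B2->T, B3->F, B2->F, B5->S, B4->T; covers B1=T, B1=F, B2=T, B2=F, B3=F, B4=T, B5=S
input #6 (u=4, z=3): events B1->T, B1->T, B1->T, B1->F, B2->T, B3->F, B2->F, B5->E, B4->F; covers B1=T, B1=F, B2=T, B2=F, B3=F, B4=F, B5=E
input #7 (u=7, z=4): events B1->T, B1->F, B2->T, B3->F, B2->F, B5->S, B4->T; covers B1=T, B1=F, B2=T, B2=F, B3=F, B4=T, B5=S
input #8 (u=1, z=7): events B1->T, B1->F, B2->T, B3->F, B2->T, B3->F, B2->T, B3->F, B2->F, B5->E, B4->F; covers B1=T, B1=F, B2=T, B2=F, B3=F, B4=F, B5=E
input #9 (u=3, z=0): events B1->T, B1->T, B1->F, B2->F, B5->S, B4->T; covers B1=T, B1=F, B2=F, B4=T, B5=S
input #10 (u=0, z=2): events B1->T, B1->F, B2->F, B5->E, B4->T; covers B1=T, B1=F, B2=F, B4=T, B5=E
union over the pool: B1=T, B1=F, B2=T, B2=F, B3=T, B3=F, B4=T, B4=F, B5=S, B5=E
uncovered (0 of 10): none

Answer: 0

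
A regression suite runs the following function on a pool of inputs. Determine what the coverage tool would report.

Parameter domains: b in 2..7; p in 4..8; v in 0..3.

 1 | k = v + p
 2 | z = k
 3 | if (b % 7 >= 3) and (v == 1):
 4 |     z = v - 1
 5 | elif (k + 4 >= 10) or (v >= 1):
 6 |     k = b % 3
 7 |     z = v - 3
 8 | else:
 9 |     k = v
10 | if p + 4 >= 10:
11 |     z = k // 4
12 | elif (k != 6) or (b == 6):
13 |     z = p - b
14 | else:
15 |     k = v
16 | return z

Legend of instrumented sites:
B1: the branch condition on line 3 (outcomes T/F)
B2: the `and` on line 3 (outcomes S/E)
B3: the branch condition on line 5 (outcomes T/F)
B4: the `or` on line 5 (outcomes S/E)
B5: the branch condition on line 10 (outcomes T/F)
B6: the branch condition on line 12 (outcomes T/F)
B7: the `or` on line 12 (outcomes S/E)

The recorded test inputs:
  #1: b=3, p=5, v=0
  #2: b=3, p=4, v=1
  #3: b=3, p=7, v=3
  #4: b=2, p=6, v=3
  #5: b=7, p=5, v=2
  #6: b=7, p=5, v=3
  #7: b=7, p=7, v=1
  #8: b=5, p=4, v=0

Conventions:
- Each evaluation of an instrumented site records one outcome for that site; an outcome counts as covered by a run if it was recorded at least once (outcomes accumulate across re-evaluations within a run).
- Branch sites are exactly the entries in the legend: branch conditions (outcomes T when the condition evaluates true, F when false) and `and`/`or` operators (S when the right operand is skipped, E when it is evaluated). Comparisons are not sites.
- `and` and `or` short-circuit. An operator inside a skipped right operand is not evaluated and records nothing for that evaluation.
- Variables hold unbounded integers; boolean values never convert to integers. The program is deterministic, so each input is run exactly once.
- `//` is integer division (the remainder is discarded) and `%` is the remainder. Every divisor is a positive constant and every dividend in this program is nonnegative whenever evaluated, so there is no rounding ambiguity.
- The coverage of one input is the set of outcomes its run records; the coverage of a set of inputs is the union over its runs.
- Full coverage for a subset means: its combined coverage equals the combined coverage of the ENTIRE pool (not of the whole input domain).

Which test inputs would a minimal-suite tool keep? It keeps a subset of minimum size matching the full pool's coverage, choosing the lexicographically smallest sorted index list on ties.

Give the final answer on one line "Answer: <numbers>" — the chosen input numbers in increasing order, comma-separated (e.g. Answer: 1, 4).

#1 (b=3, p=5, v=0) -> B2->E, B1->F, B4->E, B3->F, B5->F, B7->S, B6->T; covered: B1=F, B2=E, B3=F, B4=E, B5=F, B6=T, B7=S
#2 (b=3, p=4, v=1) -> B2->E, B1->T, B5->F, B7->S, B6->T; covered: B1=T, B2=E, B5=F, B6=T, B7=S
#3 (b=3, p=7, v=3) -> B2->E, B1->F, B4->S, B3->T, B5->T; covered: B1=F, B2=E, B3=T, B4=S, B5=T
#4 (b=2, p=6, v=3) -> B2->S, B1->F, B4->S, B3->T, B5->T; covered: B1=F, B2=S, B3=T, B4=S, B5=T
#5 (b=7, p=5, v=2) -> B2->S, B1->F, B4->S, B3->T, B5->F, B7->S, B6->T; covered: B1=F, B2=S, B3=T, B4=S, B5=F, B6=T, B7=S
#6 (b=7, p=5, v=3) -> B2->S, B1->F, B4->S, B3->T, B5->F, B7->S, B6->T; covered: B1=F, B2=S, B3=T, B4=S, B5=F, B6=T, B7=S
#7 (b=7, p=7, v=1) -> B2->S, B1->F, B4->S, B3->T, B5->T; covered: B1=F, B2=S, B3=T, B4=S, B5=T
#8 (b=5, p=4, v=0) -> B2->E, B1->F, B4->E, B3->F, B5->F, B7->S, B6->T; covered: B1=F, B2=E, B3=F, B4=E, B5=F, B6=T, B7=S
union over all inputs: B1=T, B1=F, B2=S, B2=E, B3=T, B3=F, B4=S, B4=E, B5=T, B5=F, B6=T, B7=S (12 outcomes)
every size-1 subset falls short of the 12 outcomes (best: 7/12)
every size-2 subset falls short of the 12 outcomes (best: 11/12)
the canonical winner is {1, 2, 4}: size 3, full 12-outcome coverage, earliest index list among size-3 covers

Answer: 1, 2, 4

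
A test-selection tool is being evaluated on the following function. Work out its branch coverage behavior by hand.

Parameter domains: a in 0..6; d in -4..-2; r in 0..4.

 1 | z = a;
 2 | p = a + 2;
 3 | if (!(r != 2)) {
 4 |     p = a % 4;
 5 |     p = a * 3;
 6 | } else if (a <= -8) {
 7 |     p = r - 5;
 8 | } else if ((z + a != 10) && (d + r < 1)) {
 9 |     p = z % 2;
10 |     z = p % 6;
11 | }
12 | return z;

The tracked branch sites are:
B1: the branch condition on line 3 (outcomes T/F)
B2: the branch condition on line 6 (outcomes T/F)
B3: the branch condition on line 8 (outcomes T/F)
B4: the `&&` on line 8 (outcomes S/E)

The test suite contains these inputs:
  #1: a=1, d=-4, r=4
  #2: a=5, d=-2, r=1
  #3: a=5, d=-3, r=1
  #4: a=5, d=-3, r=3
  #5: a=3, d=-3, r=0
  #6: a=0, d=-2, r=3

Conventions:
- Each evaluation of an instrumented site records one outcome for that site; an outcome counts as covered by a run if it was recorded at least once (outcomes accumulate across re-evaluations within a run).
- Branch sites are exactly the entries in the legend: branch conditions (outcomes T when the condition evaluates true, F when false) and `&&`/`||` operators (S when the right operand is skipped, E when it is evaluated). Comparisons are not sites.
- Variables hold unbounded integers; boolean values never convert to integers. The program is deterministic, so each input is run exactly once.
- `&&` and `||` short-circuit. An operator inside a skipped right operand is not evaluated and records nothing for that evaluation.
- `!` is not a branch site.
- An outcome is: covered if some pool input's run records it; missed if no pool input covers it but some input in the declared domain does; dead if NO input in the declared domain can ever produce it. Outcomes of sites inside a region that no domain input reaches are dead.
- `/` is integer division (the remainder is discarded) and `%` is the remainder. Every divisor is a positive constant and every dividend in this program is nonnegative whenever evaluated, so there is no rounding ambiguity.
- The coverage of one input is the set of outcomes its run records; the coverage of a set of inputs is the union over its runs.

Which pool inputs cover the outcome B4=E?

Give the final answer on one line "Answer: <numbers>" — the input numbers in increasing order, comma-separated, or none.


input #1 (a=1, d=-4, r=4): hits B4=E
input #2 (a=5, d=-2, r=1): never hits B4=E
input #3 (a=5, d=-3, r=1): never hits B4=E
input #4 (a=5, d=-3, r=3): never hits B4=E
input #5 (a=3, d=-3, r=0): hits B4=E
input #6 (a=0, d=-2, r=3): hits B4=E
Answer: 1, 5, 6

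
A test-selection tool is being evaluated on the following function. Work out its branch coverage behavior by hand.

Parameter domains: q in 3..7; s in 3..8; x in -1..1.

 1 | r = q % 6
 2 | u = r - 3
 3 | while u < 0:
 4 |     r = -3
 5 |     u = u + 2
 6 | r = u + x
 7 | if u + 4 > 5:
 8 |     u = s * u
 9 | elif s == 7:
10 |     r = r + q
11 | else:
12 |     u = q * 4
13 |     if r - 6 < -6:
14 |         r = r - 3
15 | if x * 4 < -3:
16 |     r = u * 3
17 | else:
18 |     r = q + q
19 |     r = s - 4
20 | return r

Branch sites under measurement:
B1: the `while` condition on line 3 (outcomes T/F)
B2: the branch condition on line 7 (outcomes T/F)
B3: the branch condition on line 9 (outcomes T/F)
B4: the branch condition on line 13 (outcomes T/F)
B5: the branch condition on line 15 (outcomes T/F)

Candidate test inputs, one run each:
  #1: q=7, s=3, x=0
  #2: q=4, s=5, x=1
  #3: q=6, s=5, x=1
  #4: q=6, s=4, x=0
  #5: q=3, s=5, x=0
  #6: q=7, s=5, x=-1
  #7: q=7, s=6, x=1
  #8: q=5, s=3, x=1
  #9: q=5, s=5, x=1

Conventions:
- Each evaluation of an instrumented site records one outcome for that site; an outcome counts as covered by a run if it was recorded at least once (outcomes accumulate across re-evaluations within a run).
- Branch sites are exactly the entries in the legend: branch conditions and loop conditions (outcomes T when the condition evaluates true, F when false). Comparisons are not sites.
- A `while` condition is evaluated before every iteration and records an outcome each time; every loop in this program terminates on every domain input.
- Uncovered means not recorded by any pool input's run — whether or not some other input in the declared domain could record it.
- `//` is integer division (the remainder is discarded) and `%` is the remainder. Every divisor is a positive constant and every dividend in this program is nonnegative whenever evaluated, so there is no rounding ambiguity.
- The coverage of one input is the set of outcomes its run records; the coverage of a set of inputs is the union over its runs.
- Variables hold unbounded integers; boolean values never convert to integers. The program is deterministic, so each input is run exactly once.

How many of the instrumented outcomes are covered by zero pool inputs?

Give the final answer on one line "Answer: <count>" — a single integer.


input #1 (q=7, s=3, x=0): covers B1=T, B1=F, B2=F, B3=F, B4=F, B5=F
input #2 (q=4, s=5, x=1): covers B1=F, B2=F, B3=F, B4=F, B5=F
input #3 (q=6, s=5, x=1): covers B1=T, B1=F, B2=F, B3=F, B4=F, B5=F
input #4 (q=6, s=4, x=0): covers B1=T, B1=F, B2=F, B3=F, B4=F, B5=F
input #5 (q=3, s=5, x=0): covers B1=F, B2=F, B3=F, B4=F, B5=F
input #6 (q=7, s=5, x=-1): covers B1=T, B1=F, B2=F, B3=F, B4=T, B5=T
input #7 (q=7, s=6, x=1): covers B1=T, B1=F, B2=F, B3=F, B4=F, B5=F
input #8 (q=5, s=3, x=1): covers B1=F, B2=T, B5=F
input #9 (q=5, s=5, x=1): covers B1=F, B2=T, B5=F
union over the pool: B1=T, B1=F, B2=T, B2=F, B3=F, B4=T, B4=F, B5=T, B5=F
uncovered (1 of 10): B3=T
Answer: 1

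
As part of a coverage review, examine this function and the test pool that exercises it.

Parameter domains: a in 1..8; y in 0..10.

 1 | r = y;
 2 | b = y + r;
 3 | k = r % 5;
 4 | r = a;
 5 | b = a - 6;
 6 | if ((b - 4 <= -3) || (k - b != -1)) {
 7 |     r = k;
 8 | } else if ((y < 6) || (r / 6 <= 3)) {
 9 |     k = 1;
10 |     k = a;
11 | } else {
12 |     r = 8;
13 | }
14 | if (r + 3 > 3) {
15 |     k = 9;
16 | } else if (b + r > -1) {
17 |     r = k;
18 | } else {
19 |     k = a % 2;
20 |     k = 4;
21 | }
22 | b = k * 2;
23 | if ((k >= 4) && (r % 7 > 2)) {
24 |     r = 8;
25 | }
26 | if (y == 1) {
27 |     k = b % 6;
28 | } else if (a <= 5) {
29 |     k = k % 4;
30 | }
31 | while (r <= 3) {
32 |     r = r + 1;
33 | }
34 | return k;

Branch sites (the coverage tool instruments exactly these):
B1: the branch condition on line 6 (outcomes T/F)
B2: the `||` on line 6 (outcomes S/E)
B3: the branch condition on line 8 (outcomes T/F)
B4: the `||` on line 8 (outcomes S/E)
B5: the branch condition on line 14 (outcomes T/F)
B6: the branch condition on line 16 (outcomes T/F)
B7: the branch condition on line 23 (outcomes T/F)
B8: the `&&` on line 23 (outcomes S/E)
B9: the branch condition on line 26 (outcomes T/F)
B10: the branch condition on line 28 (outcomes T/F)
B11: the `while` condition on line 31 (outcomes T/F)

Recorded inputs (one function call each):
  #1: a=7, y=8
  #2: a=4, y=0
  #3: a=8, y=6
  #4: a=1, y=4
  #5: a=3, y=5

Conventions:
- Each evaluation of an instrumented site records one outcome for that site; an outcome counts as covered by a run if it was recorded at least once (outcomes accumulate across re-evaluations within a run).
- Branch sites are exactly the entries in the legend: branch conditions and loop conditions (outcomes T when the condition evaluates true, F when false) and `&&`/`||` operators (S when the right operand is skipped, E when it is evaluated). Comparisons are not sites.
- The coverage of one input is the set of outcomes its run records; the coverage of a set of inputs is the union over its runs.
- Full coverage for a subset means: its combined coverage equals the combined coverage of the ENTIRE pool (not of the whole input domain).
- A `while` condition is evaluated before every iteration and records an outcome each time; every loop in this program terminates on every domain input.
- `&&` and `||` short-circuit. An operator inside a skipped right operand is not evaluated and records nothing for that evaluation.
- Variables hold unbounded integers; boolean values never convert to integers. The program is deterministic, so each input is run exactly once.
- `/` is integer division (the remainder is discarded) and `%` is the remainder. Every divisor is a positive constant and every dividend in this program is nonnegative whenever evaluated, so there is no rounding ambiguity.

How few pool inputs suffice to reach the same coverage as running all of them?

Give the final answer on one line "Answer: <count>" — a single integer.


input #1 (a=7, y=8): covers B1=T, B2=S, B5=T, B7=T, B8=E, B9=F, B10=F, B11=F
input #2 (a=4, y=0): covers B1=T, B2=S, B5=F, B6=F, B7=F, B8=E, B9=F, B10=T, B11=T, B11=F
input #3 (a=8, y=6): covers B1=F, B2=E, B3=T, B4=E, B5=T, B7=F, B8=E, B9=F, B10=F, B11=F
input #4 (a=1, y=4): covers B1=T, B2=S, B5=T, B7=T, B8=E, B9=F, B10=T, B11=F
input #5 (a=3, y=5): covers B1=T, B2=S, B5=F, B6=F, B7=F, B8=E, B9=F, B10=T, B11=T, B11=F
pool-wide coverage (17 outcomes): B1=T, B1=F, B2=S, B2=E, B3=T, B4=E, B5=T, B5=F, B6=F, B7=T, B7=F, B8=E, B9=F, B10=T, B10=F, B11=T, B11=F
size 1 is not enough: best union over all size-1 subsets is 10/17
size 2 is not enough: best union over all size-2 subsets is 16/17
size 3: inputs {1, 2, 3} cover all 17 outcomes, and no lexicographically smaller subset of this size does
Answer: 3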